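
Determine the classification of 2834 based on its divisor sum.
deficient

Proper divisors of 2834: sum = 1 + 2 + 13 + 26 + 109 + 218 + 1417 = 1786
Since 1786 < 2834, 2834 is deficient.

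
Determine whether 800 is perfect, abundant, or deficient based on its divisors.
abundant

Proper divisors of 800: sum = 1 + 2 + 4 + 5 + 8 + 10 + 16 + 20 + ... + 100 + 160 + 200 + 400 (17 divisors) = 1153
Since 1153 > 800, 800 is abundant.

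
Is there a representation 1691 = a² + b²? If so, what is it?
Not possible

Factorization: 1691 = 19 × 89
By Fermat: n is sum of two squares iff every prime p ≡ 3 (mod 4) appears to even power.
Prime(s) ≡ 3 (mod 4) with odd exponent: [(19, 1)]
Therefore 1691 cannot be expressed as a² + b².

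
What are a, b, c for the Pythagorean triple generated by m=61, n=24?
(3145, 2928, 4297)

Euclid's formula: a = m² - n², b = 2mn, c = m² + n²
m = 61, n = 24
a = 61² - 24² = 3721 - 576 = 3145
b = 2 × 61 × 24 = 2928
c = 61² + 24² = 3721 + 576 = 4297
Verification: 3145² + 2928² = 9891025 + 8573184 = 18464209 = 4297² ✓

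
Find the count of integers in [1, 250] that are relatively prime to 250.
100

250 = 2 × 5^3
φ(n) = n × ∏(1 - 1/p) for each prime p dividing n
φ(250) = 250 × (1 - 1/2) × (1 - 1/5) = 100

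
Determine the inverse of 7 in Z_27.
4

gcd(7, 27) = 1, so the inverse exists.
Extended Euclidean algorithm on (27, 7):
27 = 3 × 7 + 6  ⟹  6 = (1)·27 + (-3)·7
7 = 1 × 6 + 1  ⟹  1 = (-1)·27 + (4)·7
So (4)·7 ≡ 1 (mod 27), i.e. 7^(-1) ≡ 4 (mod 27).
Check: 7 × 4 = 28 ≡ 1 (mod 27)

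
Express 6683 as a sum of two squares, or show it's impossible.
Not possible

Factorization: 6683 = 41 × 163
By Fermat: n is sum of two squares iff every prime p ≡ 3 (mod 4) appears to even power.
Prime(s) ≡ 3 (mod 4) with odd exponent: [(163, 1)]
Therefore 6683 cannot be expressed as a² + b².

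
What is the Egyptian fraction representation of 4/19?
1/5 + 1/95

Greedy algorithm:
4/19: ceiling(19/4) = 5, use 1/5
1/95: ceiling(95/1) = 95, use 1/95
Result: 4/19 = 1/5 + 1/95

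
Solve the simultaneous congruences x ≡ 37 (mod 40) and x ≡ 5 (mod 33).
797

Using Chinese Remainder Theorem:
M = 40 × 33 = 1320
M1 = 33, M2 = 40
y1 = 33^(-1) mod 40 = 17
y2 = 40^(-1) mod 33 = 19
x = (37×33×17 + 5×40×19) mod 1320 = 797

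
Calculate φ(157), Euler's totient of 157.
156

157 = 157
φ(n) = n × ∏(1 - 1/p) for each prime p dividing n
φ(157) = 157 × (1 - 1/157) = 156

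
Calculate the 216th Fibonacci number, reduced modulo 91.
70

Matrix identity: Q^n = [[F_(n+1), F_n], [F_n, F_(n-1)]] with Q = [[1,1],[1,0]].
n = 216 = 11011000₂. Square-and-multiply, entries mod 91:
Q^1 = [[1,1],[1,0]]
Q^3 = (Q^1)²·Q = [[3,2],[2,1]]
Q^6 = (Q^3)² = [[13,8],[8,5]]
Q^13 = (Q^6)²·Q = [[13,51],[51,53]]
Q^27 = (Q^13)²·Q = [[39,40],[40,90]]
Q^54 = (Q^27)² = [[27,64],[64,54]]
Q^108 = (Q^54)² = [[2,88],[88,5]]
Q^216 = (Q^108)² = [[13,70],[70,34]]
F_216 mod 91 = Q^216[0][1] = 70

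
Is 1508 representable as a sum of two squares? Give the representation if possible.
8² + 38² (a=8, b=38)

Factorization: 1508 = 2^2 × 13 × 29
By Fermat: n is sum of two squares iff every prime p ≡ 3 (mod 4) appears to even power.
All primes ≡ 3 (mod 4) appear to even power.
Search a = 0, 1, 2, … for 1508 - a² a perfect square: first hit at a = 8: 1508 - 64 = 1444 = 38².
1508 = 8² + 38² = 64 + 1444 ✓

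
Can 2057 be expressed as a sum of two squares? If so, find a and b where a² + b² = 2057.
11² + 44² (a=11, b=44)

Factorization: 2057 = 11^2 × 17
By Fermat: n is sum of two squares iff every prime p ≡ 3 (mod 4) appears to even power.
All primes ≡ 3 (mod 4) appear to even power.
Search a = 0, 1, 2, … for 2057 - a² a perfect square: first hit at a = 11: 2057 - 121 = 1936 = 44².
2057 = 11² + 44² = 121 + 1936 ✓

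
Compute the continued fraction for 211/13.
[16; 4, 3]

Euclidean algorithm steps:
211 = 16 × 13 + 3
13 = 4 × 3 + 1
3 = 3 × 1 + 0
Continued fraction: [16; 4, 3]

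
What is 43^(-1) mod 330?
307

gcd(43, 330) = 1, so the inverse exists.
Extended Euclidean algorithm on (330, 43):
330 = 7 × 43 + 29  ⟹  29 = (1)·330 + (-7)·43
43 = 1 × 29 + 14  ⟹  14 = (-1)·330 + (8)·43
29 = 2 × 14 + 1  ⟹  1 = (3)·330 + (-23)·43
So (-23)·43 ≡ 1 (mod 330), i.e. 43^(-1) ≡ -23 ≡ 307 (mod 330).
Check: 43 × 307 = 13201 ≡ 1 (mod 330)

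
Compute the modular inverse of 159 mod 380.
239

gcd(159, 380) = 1, so the inverse exists.
Extended Euclidean algorithm on (380, 159):
380 = 2 × 159 + 62  ⟹  62 = (1)·380 + (-2)·159
159 = 2 × 62 + 35  ⟹  35 = (-2)·380 + (5)·159
62 = 1 × 35 + 27  ⟹  27 = (3)·380 + (-7)·159
35 = 1 × 27 + 8  ⟹  8 = (-5)·380 + (12)·159
27 = 3 × 8 + 3  ⟹  3 = (18)·380 + (-43)·159
8 = 2 × 3 + 2  ⟹  2 = (-41)·380 + (98)·159
3 = 1 × 2 + 1  ⟹  1 = (59)·380 + (-141)·159
So (-141)·159 ≡ 1 (mod 380), i.e. 159^(-1) ≡ -141 ≡ 239 (mod 380).
Check: 159 × 239 = 38001 ≡ 1 (mod 380)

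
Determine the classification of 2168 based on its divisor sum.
deficient

Proper divisors of 2168: sum = 1 + 2 + 4 + 8 + 271 + 542 + 1084 = 1912
Since 1912 < 2168, 2168 is deficient.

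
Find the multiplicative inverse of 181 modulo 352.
317

gcd(181, 352) = 1, so the inverse exists.
Extended Euclidean algorithm on (352, 181):
352 = 1 × 181 + 171  ⟹  171 = (1)·352 + (-1)·181
181 = 1 × 171 + 10  ⟹  10 = (-1)·352 + (2)·181
171 = 17 × 10 + 1  ⟹  1 = (18)·352 + (-35)·181
So (-35)·181 ≡ 1 (mod 352), i.e. 181^(-1) ≡ -35 ≡ 317 (mod 352).
Check: 181 × 317 = 57377 ≡ 1 (mod 352)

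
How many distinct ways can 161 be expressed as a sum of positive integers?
118159068427

p(n) counts ways to write n as a sum of positive integers (order ignored).
Euler's pentagonal recurrence: p(k) = p(k-1) + p(k-2) - p(k-5) - p(k-7) + p(k-12) + p(k-15) - ... (offsets j(3j∓1)/2, signs ++--, p(0)=1, p(<0)=0).
DP table for k = 0..160: p(0)=1, p(1)=1, p(2)=2, p(3)=3, p(4)=5, p(5)=7, p(6)=11, p(7)=15, p(8)=22, p(9)=30, p(10)=42, p(11)=56, p(12)=77, p(13)=101, p(14)=135, p(15)=176, p(16)=231, p(17)=297, p(18)=385, p(19)=490, p(20)=627, p(21)=792, p(22)=1002, p(23)=1255, p(24)=1575, p(25)=1958, p(26)=2436, p(27)=3010, p(28)=3718, p(29)=4565, p(30)=5604, p(31)=6842, p(32)=8349, p(33)=10143, p(34)=12310, p(35)=14883, p(36)=17977, p(37)=21637, p(38)=26015, p(39)=31185, p(40)=37338, p(41)=44583, p(42)=53174, p(43)=63261, p(44)=75175, p(45)=89134, p(46)=105558, p(47)=124754, p(48)=147273, p(49)=173525, p(50)=204226, p(51)=239943, p(52)=281589, p(53)=329931, p(54)=386155, p(55)=451276, p(56)=526823, p(57)=614154, p(58)=715220, p(59)=831820, p(60)=966467, p(61)=1121505, p(62)=1300156, p(63)=1505499, p(64)=1741630, p(65)=2012558, p(66)=2323520, p(67)=2679689, p(68)=3087735, p(69)=3554345, p(70)=4087968, p(71)=4697205, p(72)=5392783, p(73)=6185689, p(74)=7089500, p(75)=8118264, p(76)=9289091, p(77)=10619863, p(78)=12132164, p(79)=13848650, p(80)=15796476, p(81)=18004327, p(82)=20506255, p(83)=23338469, p(84)=26543660, p(85)=30167357, p(86)=34262962, p(87)=38887673, p(88)=44108109, p(89)=49995925, p(90)=56634173, p(91)=64112359, p(92)=72533807, p(93)=82010177, p(94)=92669720, p(95)=104651419, p(96)=118114304, p(97)=133230930, p(98)=150198136, p(99)=169229875, p(100)=190569292, p(101)=214481126, p(102)=241265379, p(103)=271248950, p(104)=304801365, p(105)=342325709, p(106)=384276336, p(107)=431149389, p(108)=483502844, p(109)=541946240, p(110)=607163746, p(111)=679903203, p(112)=761002156, p(113)=851376628, p(114)=952050665, p(115)=1064144451, p(116)=1188908248, p(117)=1327710076, p(118)=1482074143, p(119)=1653668665, p(120)=1844349560, p(121)=2056148051, p(122)=2291320912, p(123)=2552338241, p(124)=2841940500, p(125)=3163127352, p(126)=3519222692, p(127)=3913864295, p(128)=4351078600, p(129)=4835271870, p(130)=5371315400, p(131)=5964539504, p(132)=6620830889, p(133)=7346629512, p(134)=8149040695, p(135)=9035836076, p(136)=10015581680, p(137)=11097645016, p(138)=12292341831, p(139)=13610949895, p(140)=15065878135, p(141)=16670689208, p(142)=18440293320, p(143)=20390982757, p(144)=22540654445, p(145)=24908858009, p(146)=27517052599, p(147)=30388671978, p(148)=33549419497, p(149)=37027355200, p(150)=40853235313, p(151)=45060624582, p(152)=49686288421, p(153)=54770336324, p(154)=60356673280, p(155)=66493182097, p(156)=73232243759, p(157)=80630964769, p(158)=88751778802, p(159)=97662728555, p(160)=107438159466.
Final step: p(161) = p(160) + p(159) - p(156) - p(154) + p(149) + p(146) - p(139) - p(135) + p(126) + p(121) - p(110) - p(104) + p(91) + p(84) - p(69) - p(61) + p(44) + p(35) - p(16) - p(6)
= 107438159466 + 97662728555 - 73232243759 - 60356673280 + 37027355200 + 27517052599 - 13610949895 - 9035836076 + 3519222692 + 2056148051 - 607163746 - 304801365 + 64112359 + 26543660 - 3554345 - 1121505 + 75175 + 14883 - 231 - 11
= 118159068427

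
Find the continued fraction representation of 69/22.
[3; 7, 3]

Euclidean algorithm steps:
69 = 3 × 22 + 3
22 = 7 × 3 + 1
3 = 3 × 1 + 0
Continued fraction: [3; 7, 3]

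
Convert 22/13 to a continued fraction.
[1; 1, 2, 4]

Euclidean algorithm steps:
22 = 1 × 13 + 9
13 = 1 × 9 + 4
9 = 2 × 4 + 1
4 = 4 × 1 + 0
Continued fraction: [1; 1, 2, 4]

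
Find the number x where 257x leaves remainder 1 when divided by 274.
145

gcd(257, 274) = 1, so the inverse exists.
Extended Euclidean algorithm on (274, 257):
274 = 1 × 257 + 17  ⟹  17 = (1)·274 + (-1)·257
257 = 15 × 17 + 2  ⟹  2 = (-15)·274 + (16)·257
17 = 8 × 2 + 1  ⟹  1 = (121)·274 + (-129)·257
So (-129)·257 ≡ 1 (mod 274), i.e. 257^(-1) ≡ -129 ≡ 145 (mod 274).
Check: 257 × 145 = 37265 ≡ 1 (mod 274)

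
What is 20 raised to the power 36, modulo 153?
64

Repeated squaring. Binary of 36 = 100100.
20^1 ≡ 20 (mod 153); 20^2 ≡ 94 (mod 153); 20^4 ≡ 115 (mod 153); 20^8 ≡ 67 (mod 153); 20^16 ≡ 52 (mod 153); 20^32 ≡ 103 (mod 153)
20^36 = 20^4 × 20^32 ≡ 64 (mod 153)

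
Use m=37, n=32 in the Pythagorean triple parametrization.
(345, 2368, 2393)

Euclid's formula: a = m² - n², b = 2mn, c = m² + n²
m = 37, n = 32
a = 37² - 32² = 1369 - 1024 = 345
b = 2 × 37 × 32 = 2368
c = 37² + 32² = 1369 + 1024 = 2393
Verification: 345² + 2368² = 119025 + 5607424 = 5726449 = 2393² ✓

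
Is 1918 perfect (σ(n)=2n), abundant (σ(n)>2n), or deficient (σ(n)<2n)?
deficient

Proper divisors of 1918: sum = 1 + 2 + 7 + 14 + 137 + 274 + 959 = 1394
Since 1394 < 1918, 1918 is deficient.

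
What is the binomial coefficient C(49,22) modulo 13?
4

Using Lucas' theorem:
Write n=49 and k=22 in base 13:
n in base 13: [3, 10]
k in base 13: [1, 9]
C(49,22) mod 13 = ∏ C(n_i, k_i) mod 13
Digit binomials (mod 13): C(3,1) = 3; C(10,9) = 10
Product: 3 × 10 = 30 ≡ 4 (mod 13)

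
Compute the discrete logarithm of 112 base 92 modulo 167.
98

Baby-step giant-step with step n = ⌈√167⌉ = 13.
Baby steps 92^j mod 167 (j:value) for j=0..12: 0:1, 1:92, 2:114, 3:134, 4:137, 5:79, 6:87, 7:155, 8:65, 9:135, 10:62, 11:26, 12:54.
Giant-step multiplier: 92^(-13) ≡ 92^(166-13) = 92^153 ≡ 163 (mod 167).
Giant steps γ_i = 112·163^i mod 167: γ_0=112, γ_1=53, γ_2=122, γ_3=13, γ_4=115, γ_5=41, γ_6=3, γ_7=155 (in table at j=7).
x = i·n + j = 7·13 + 7 = 98.
Check: 92^98 ≡ 112 (mod 167).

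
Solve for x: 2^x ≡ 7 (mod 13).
11

Baby-step giant-step with step n = ⌈√13⌉ = 4.
Baby steps 2^j mod 13 (j:value) for j=0..3: 0:1, 1:2, 2:4, 3:8.
Giant-step multiplier: 2^(-4) ≡ 2^(12-4) = 2^8 ≡ 9 (mod 13).
Giant steps γ_i = 7·9^i mod 13: γ_0=7, γ_1=11, γ_2=8 (in table at j=3).
x = i·n + j = 2·4 + 3 = 11.
Check: 2^11 ≡ 7 (mod 13).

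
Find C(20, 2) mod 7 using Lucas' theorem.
1

Using Lucas' theorem:
Write n=20 and k=2 in base 7:
n in base 7: [2, 6]
k in base 7: [0, 2]
C(20,2) mod 7 = ∏ C(n_i, k_i) mod 7
Digit binomials (mod 7): C(2,0) = 1; C(6,2) = 15 ≡ 1
Product: 1 × 1 = 1 ≡ 1 (mod 7)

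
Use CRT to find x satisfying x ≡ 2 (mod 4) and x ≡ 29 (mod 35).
134

Using Chinese Remainder Theorem:
M = 4 × 35 = 140
M1 = 35, M2 = 4
y1 = 35^(-1) mod 4 = 3
y2 = 4^(-1) mod 35 = 9
x = (2×35×3 + 29×4×9) mod 140 = 134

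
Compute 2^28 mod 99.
25

Repeated squaring. Binary of 28 = 11100.
2^1 ≡ 2 (mod 99); 2^2 ≡ 4 (mod 99); 2^4 ≡ 16 (mod 99); 2^8 ≡ 58 (mod 99); 2^16 ≡ 97 (mod 99)
2^28 = 2^4 × 2^8 × 2^16 ≡ 25 (mod 99)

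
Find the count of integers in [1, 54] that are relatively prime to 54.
18

54 = 2 × 3^3
φ(n) = n × ∏(1 - 1/p) for each prime p dividing n
φ(54) = 54 × (1 - 1/2) × (1 - 1/3) = 18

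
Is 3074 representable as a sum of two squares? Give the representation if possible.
7² + 55² (a=7, b=55)

Factorization: 3074 = 2 × 29 × 53
By Fermat: n is sum of two squares iff every prime p ≡ 3 (mod 4) appears to even power.
All primes ≡ 3 (mod 4) appear to even power.
Search a = 0, 1, 2, … for 3074 - a² a perfect square: first hit at a = 7: 3074 - 49 = 3025 = 55².
3074 = 7² + 55² = 49 + 3025 ✓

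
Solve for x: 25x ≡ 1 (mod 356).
57

gcd(25, 356) = 1, so the inverse exists.
Extended Euclidean algorithm on (356, 25):
356 = 14 × 25 + 6  ⟹  6 = (1)·356 + (-14)·25
25 = 4 × 6 + 1  ⟹  1 = (-4)·356 + (57)·25
So (57)·25 ≡ 1 (mod 356), i.e. 25^(-1) ≡ 57 (mod 356).
Check: 25 × 57 = 1425 ≡ 1 (mod 356)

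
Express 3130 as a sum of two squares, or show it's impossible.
23² + 51² (a=23, b=51)

Factorization: 3130 = 2 × 5 × 313
By Fermat: n is sum of two squares iff every prime p ≡ 3 (mod 4) appears to even power.
All primes ≡ 3 (mod 4) appear to even power.
Search a = 0, 1, 2, … for 3130 - a² a perfect square: first hit at a = 23: 3130 - 529 = 2601 = 51².
3130 = 23² + 51² = 529 + 2601 ✓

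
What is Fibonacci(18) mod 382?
292

Matrix identity: Q^n = [[F_(n+1), F_n], [F_n, F_(n-1)]] with Q = [[1,1],[1,0]].
n = 18 = 10010₂. Square-and-multiply, entries mod 382:
Q^1 = [[1,1],[1,0]]
Q^2 = (Q^1)² = [[2,1],[1,1]]
Q^4 = (Q^2)² = [[5,3],[3,2]]
Q^9 = (Q^4)²·Q = [[55,34],[34,21]]
Q^18 = (Q^9)² = [[361,292],[292,69]]
F_18 mod 382 = Q^18[0][1] = 292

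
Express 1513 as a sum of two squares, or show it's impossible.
12² + 37² (a=12, b=37)

Factorization: 1513 = 17 × 89
By Fermat: n is sum of two squares iff every prime p ≡ 3 (mod 4) appears to even power.
All primes ≡ 3 (mod 4) appear to even power.
Search a = 0, 1, 2, … for 1513 - a² a perfect square: first hit at a = 12: 1513 - 144 = 1369 = 37².
1513 = 12² + 37² = 144 + 1369 ✓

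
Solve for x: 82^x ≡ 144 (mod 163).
118

Baby-step giant-step with step n = ⌈√163⌉ = 13.
Baby steps 82^j mod 163 (j:value) for j=0..12: 0:1, 1:82, 2:41, 3:102, 4:51, 5:107, 6:135, 7:149, 8:156, 9:78, 10:39, 11:101, 12:132.
Giant-step multiplier: 82^(-13) ≡ 82^(162-13) = 82^149 ≡ 42 (mod 163).
Giant steps γ_i = 144·42^i mod 163: γ_0=144, γ_1=17, γ_2=62, γ_3=159, γ_4=158, γ_5=116, γ_6=145, γ_7=59, γ_8=33, γ_9=82 (in table at j=1).
x = i·n + j = 9·13 + 1 = 118.
Check: 82^118 ≡ 144 (mod 163).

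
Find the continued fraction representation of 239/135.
[1; 1, 3, 2, 1, 4, 2]

Euclidean algorithm steps:
239 = 1 × 135 + 104
135 = 1 × 104 + 31
104 = 3 × 31 + 11
31 = 2 × 11 + 9
11 = 1 × 9 + 2
9 = 4 × 2 + 1
2 = 2 × 1 + 0
Continued fraction: [1; 1, 3, 2, 1, 4, 2]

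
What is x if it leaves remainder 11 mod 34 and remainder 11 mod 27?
11

Using Chinese Remainder Theorem:
M = 34 × 27 = 918
M1 = 27, M2 = 34
y1 = 27^(-1) mod 34 = 29
y2 = 34^(-1) mod 27 = 4
x = (11×27×29 + 11×34×4) mod 918 = 11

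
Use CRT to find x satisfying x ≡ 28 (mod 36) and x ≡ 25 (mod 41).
640

Using Chinese Remainder Theorem:
M = 36 × 41 = 1476
M1 = 41, M2 = 36
y1 = 41^(-1) mod 36 = 29
y2 = 36^(-1) mod 41 = 8
x = (28×41×29 + 25×36×8) mod 1476 = 640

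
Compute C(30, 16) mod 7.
6

Using Lucas' theorem:
Write n=30 and k=16 in base 7:
n in base 7: [4, 2]
k in base 7: [2, 2]
C(30,16) mod 7 = ∏ C(n_i, k_i) mod 7
Digit binomials (mod 7): C(4,2) = 6; C(2,2) = 1
Product: 6 × 1 = 6 ≡ 6 (mod 7)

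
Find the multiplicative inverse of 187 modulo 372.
187

gcd(187, 372) = 1, so the inverse exists.
Extended Euclidean algorithm on (372, 187):
372 = 1 × 187 + 185  ⟹  185 = (1)·372 + (-1)·187
187 = 1 × 185 + 2  ⟹  2 = (-1)·372 + (2)·187
185 = 92 × 2 + 1  ⟹  1 = (93)·372 + (-185)·187
So (-185)·187 ≡ 1 (mod 372), i.e. 187^(-1) ≡ -185 ≡ 187 (mod 372).
Check: 187 × 187 = 34969 ≡ 1 (mod 372)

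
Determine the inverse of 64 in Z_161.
78

gcd(64, 161) = 1, so the inverse exists.
Extended Euclidean algorithm on (161, 64):
161 = 2 × 64 + 33  ⟹  33 = (1)·161 + (-2)·64
64 = 1 × 33 + 31  ⟹  31 = (-1)·161 + (3)·64
33 = 1 × 31 + 2  ⟹  2 = (2)·161 + (-5)·64
31 = 15 × 2 + 1  ⟹  1 = (-31)·161 + (78)·64
So (78)·64 ≡ 1 (mod 161), i.e. 64^(-1) ≡ 78 (mod 161).
Check: 64 × 78 = 4992 ≡ 1 (mod 161)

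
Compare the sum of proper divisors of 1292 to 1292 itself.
deficient

Proper divisors of 1292: sum = 1 + 2 + 4 + 17 + 19 + 34 + 38 + 68 + 76 + 323 + 646 = 1228
Since 1228 < 1292, 1292 is deficient.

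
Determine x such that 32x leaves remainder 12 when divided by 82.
x ≡ 26 (mod 41)

gcd(32, 82) = 2, which divides 12, so solutions exist.
Divide through by 2: 16x ≡ 6 (mod 41).
Find 16^(-1) mod 41 by the extended Euclidean algorithm:
41 = 2 × 16 + 9  ⟹  9 = (1)·41 + (-2)·16
16 = 1 × 9 + 7  ⟹  7 = (-1)·41 + (3)·16
9 = 1 × 7 + 2  ⟹  2 = (2)·41 + (-5)·16
7 = 3 × 2 + 1  ⟹  1 = (-7)·41 + (18)·16
So (18)·16 ≡ 1 (mod 41), i.e. 16^(-1) ≡ 18 (mod 41).
x ≡ 18 × 6 = 108 ≡ 26 (mod 41).
Check: 32 × 26 = 832 ≡ 12 (mod 82).
x ≡ 26 (mod 41), giving 2 solutions mod 82.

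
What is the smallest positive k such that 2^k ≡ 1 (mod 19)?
18

19 is prime, so ord(2) divides φ(19) = 18.
Divisors of 18: 1, 2, 3, 6, 9, 18.
Repeated squaring: 2^1 ≡ 2, 2^2 ≡ 4, 2^4 ≡ 16, 2^8 ≡ 9, 2^16 ≡ 5 (mod 19).
Test 2^d mod 19 for each divisor d in increasing order:
2^1 ≡ 2
2^2 ≡ 4
2^3 = 2^2·2^1 ≡ 8
2^6 = 2^4·2^2 ≡ 7
2^9 = 2^8·2^1 ≡ 18
2^18 = 2^16·2^2 ≡ 1  ← first divisor giving 1
The order is 18.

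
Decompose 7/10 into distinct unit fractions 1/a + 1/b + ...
1/2 + 1/5

Greedy algorithm:
7/10: ceiling(10/7) = 2, use 1/2
1/5: ceiling(5/1) = 5, use 1/5
Result: 7/10 = 1/2 + 1/5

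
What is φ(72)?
24

72 = 2^3 × 3^2
φ(n) = n × ∏(1 - 1/p) for each prime p dividing n
φ(72) = 72 × (1 - 1/2) × (1 - 1/3) = 24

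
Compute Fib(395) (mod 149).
71

Matrix identity: Q^n = [[F_(n+1), F_n], [F_n, F_(n-1)]] with Q = [[1,1],[1,0]].
n = 395 = 110001011₂. Square-and-multiply, entries mod 149:
Q^1 = [[1,1],[1,0]]
Q^3 = (Q^1)²·Q = [[3,2],[2,1]]
Q^6 = (Q^3)² = [[13,8],[8,5]]
Q^12 = (Q^6)² = [[84,144],[144,89]]
Q^24 = (Q^12)² = [[78,29],[29,49]]
Q^49 = (Q^24)²·Q = [[29,71],[71,107]]
Q^98 = (Q^49)² = [[71,120],[120,100]]
Q^197 = (Q^98)²·Q = [[29,71],[71,107]]
Q^395 = (Q^197)²·Q = [[42,71],[71,120]]
F_395 mod 149 = Q^395[0][1] = 71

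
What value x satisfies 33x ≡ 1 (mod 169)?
41

gcd(33, 169) = 1, so the inverse exists.
Extended Euclidean algorithm on (169, 33):
169 = 5 × 33 + 4  ⟹  4 = (1)·169 + (-5)·33
33 = 8 × 4 + 1  ⟹  1 = (-8)·169 + (41)·33
So (41)·33 ≡ 1 (mod 169), i.e. 33^(-1) ≡ 41 (mod 169).
Check: 33 × 41 = 1353 ≡ 1 (mod 169)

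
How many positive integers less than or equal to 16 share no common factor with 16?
8

16 = 2^4
φ(n) = n × ∏(1 - 1/p) for each prime p dividing n
φ(16) = 16 × (1 - 1/2) = 8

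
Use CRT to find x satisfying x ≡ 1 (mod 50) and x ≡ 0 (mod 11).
451

Using Chinese Remainder Theorem:
M = 50 × 11 = 550
M1 = 11, M2 = 50
y1 = 11^(-1) mod 50 = 41
y2 = 50^(-1) mod 11 = 2
x = (1×11×41 + 0×50×2) mod 550 = 451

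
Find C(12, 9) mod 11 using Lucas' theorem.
0

Using Lucas' theorem:
Write n=12 and k=9 in base 11:
n in base 11: [1, 1]
k in base 11: [0, 9]
C(12,9) mod 11 = ∏ C(n_i, k_i) mod 11
Digit binomials (mod 11): C(1,0) = 1; C(1,9) = 0 (k_i > n_i)
Product: 1 × 0 = 0 ≡ 0 (mod 11)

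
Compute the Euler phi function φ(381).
252

381 = 3 × 127
φ(n) = n × ∏(1 - 1/p) for each prime p dividing n
φ(381) = 381 × (1 - 1/3) × (1 - 1/127) = 252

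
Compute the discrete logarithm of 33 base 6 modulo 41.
18

Baby-step giant-step with step n = ⌈√41⌉ = 7.
Baby steps 6^j mod 41 (j:value) for j=0..6: 0:1, 1:6, 2:36, 3:11, 4:25, 5:27, 6:39.
Giant-step multiplier: 6^(-7) ≡ 6^(40-7) = 6^33 ≡ 17 (mod 41).
Giant steps γ_i = 33·17^i mod 41: γ_0=33, γ_1=28, γ_2=25 (in table at j=4).
x = i·n + j = 2·7 + 4 = 18.
Check: 6^18 ≡ 33 (mod 41).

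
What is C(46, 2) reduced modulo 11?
1

Using Lucas' theorem:
Write n=46 and k=2 in base 11:
n in base 11: [4, 2]
k in base 11: [0, 2]
C(46,2) mod 11 = ∏ C(n_i, k_i) mod 11
Digit binomials (mod 11): C(4,0) = 1; C(2,2) = 1
Product: 1 × 1 = 1 ≡ 1 (mod 11)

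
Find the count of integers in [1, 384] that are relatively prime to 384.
128

384 = 2^7 × 3
φ(n) = n × ∏(1 - 1/p) for each prime p dividing n
φ(384) = 384 × (1 - 1/2) × (1 - 1/3) = 128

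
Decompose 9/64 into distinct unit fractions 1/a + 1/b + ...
1/8 + 1/64

Greedy algorithm:
9/64: ceiling(64/9) = 8, use 1/8
1/64: ceiling(64/1) = 64, use 1/64
Result: 9/64 = 1/8 + 1/64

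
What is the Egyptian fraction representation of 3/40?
1/14 + 1/280

Greedy algorithm:
3/40: ceiling(40/3) = 14, use 1/14
1/280: ceiling(280/1) = 280, use 1/280
Result: 3/40 = 1/14 + 1/280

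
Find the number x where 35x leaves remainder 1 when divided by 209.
6

gcd(35, 209) = 1, so the inverse exists.
Extended Euclidean algorithm on (209, 35):
209 = 5 × 35 + 34  ⟹  34 = (1)·209 + (-5)·35
35 = 1 × 34 + 1  ⟹  1 = (-1)·209 + (6)·35
So (6)·35 ≡ 1 (mod 209), i.e. 35^(-1) ≡ 6 (mod 209).
Check: 35 × 6 = 210 ≡ 1 (mod 209)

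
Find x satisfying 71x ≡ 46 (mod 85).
x ≡ 21 (mod 85)

gcd(71, 85) = 1, which divides 46, so solutions exist.
Find 71^(-1) mod 85 by the extended Euclidean algorithm:
85 = 1 × 71 + 14  ⟹  14 = (1)·85 + (-1)·71
71 = 5 × 14 + 1  ⟹  1 = (-5)·85 + (6)·71
So (6)·71 ≡ 1 (mod 85), i.e. 71^(-1) ≡ 6 (mod 85).
x ≡ 6 × 46 = 276 ≡ 21 (mod 85).
Check: 71 × 21 = 1491 ≡ 46 (mod 85).
Unique solution: x ≡ 21 (mod 85)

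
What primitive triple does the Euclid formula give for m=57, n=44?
(1313, 5016, 5185)

Euclid's formula: a = m² - n², b = 2mn, c = m² + n²
m = 57, n = 44
a = 57² - 44² = 3249 - 1936 = 1313
b = 2 × 57 × 44 = 5016
c = 57² + 44² = 3249 + 1936 = 5185
Verification: 1313² + 5016² = 1723969 + 25160256 = 26884225 = 5185² ✓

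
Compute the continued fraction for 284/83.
[3; 2, 2, 1, 2, 4]

Euclidean algorithm steps:
284 = 3 × 83 + 35
83 = 2 × 35 + 13
35 = 2 × 13 + 9
13 = 1 × 9 + 4
9 = 2 × 4 + 1
4 = 4 × 1 + 0
Continued fraction: [3; 2, 2, 1, 2, 4]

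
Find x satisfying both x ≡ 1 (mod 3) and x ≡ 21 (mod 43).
64

Using Chinese Remainder Theorem:
M = 3 × 43 = 129
M1 = 43, M2 = 3
y1 = 43^(-1) mod 3 = 1
y2 = 3^(-1) mod 43 = 29
x = (1×43×1 + 21×3×29) mod 129 = 64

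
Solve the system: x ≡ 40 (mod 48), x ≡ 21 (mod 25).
1096

Using Chinese Remainder Theorem:
M = 48 × 25 = 1200
M1 = 25, M2 = 48
y1 = 25^(-1) mod 48 = 25
y2 = 48^(-1) mod 25 = 12
x = (40×25×25 + 21×48×12) mod 1200 = 1096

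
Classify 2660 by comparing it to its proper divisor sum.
abundant

Proper divisors of 2660: sum = 1 + 2 + 4 + 5 + 7 + 10 + 14 + 19 + ... + 380 + 532 + 665 + 1330 (23 divisors) = 4060
Since 4060 > 2660, 2660 is abundant.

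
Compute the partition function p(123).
2552338241

p(n) counts ways to write n as a sum of positive integers (order ignored).
Euler's pentagonal recurrence: p(k) = p(k-1) + p(k-2) - p(k-5) - p(k-7) + p(k-12) + p(k-15) - ... (offsets j(3j∓1)/2, signs ++--, p(0)=1, p(<0)=0).
DP table for k = 0..122: p(0)=1, p(1)=1, p(2)=2, p(3)=3, p(4)=5, p(5)=7, p(6)=11, p(7)=15, p(8)=22, p(9)=30, p(10)=42, p(11)=56, p(12)=77, p(13)=101, p(14)=135, p(15)=176, p(16)=231, p(17)=297, p(18)=385, p(19)=490, p(20)=627, p(21)=792, p(22)=1002, p(23)=1255, p(24)=1575, p(25)=1958, p(26)=2436, p(27)=3010, p(28)=3718, p(29)=4565, p(30)=5604, p(31)=6842, p(32)=8349, p(33)=10143, p(34)=12310, p(35)=14883, p(36)=17977, p(37)=21637, p(38)=26015, p(39)=31185, p(40)=37338, p(41)=44583, p(42)=53174, p(43)=63261, p(44)=75175, p(45)=89134, p(46)=105558, p(47)=124754, p(48)=147273, p(49)=173525, p(50)=204226, p(51)=239943, p(52)=281589, p(53)=329931, p(54)=386155, p(55)=451276, p(56)=526823, p(57)=614154, p(58)=715220, p(59)=831820, p(60)=966467, p(61)=1121505, p(62)=1300156, p(63)=1505499, p(64)=1741630, p(65)=2012558, p(66)=2323520, p(67)=2679689, p(68)=3087735, p(69)=3554345, p(70)=4087968, p(71)=4697205, p(72)=5392783, p(73)=6185689, p(74)=7089500, p(75)=8118264, p(76)=9289091, p(77)=10619863, p(78)=12132164, p(79)=13848650, p(80)=15796476, p(81)=18004327, p(82)=20506255, p(83)=23338469, p(84)=26543660, p(85)=30167357, p(86)=34262962, p(87)=38887673, p(88)=44108109, p(89)=49995925, p(90)=56634173, p(91)=64112359, p(92)=72533807, p(93)=82010177, p(94)=92669720, p(95)=104651419, p(96)=118114304, p(97)=133230930, p(98)=150198136, p(99)=169229875, p(100)=190569292, p(101)=214481126, p(102)=241265379, p(103)=271248950, p(104)=304801365, p(105)=342325709, p(106)=384276336, p(107)=431149389, p(108)=483502844, p(109)=541946240, p(110)=607163746, p(111)=679903203, p(112)=761002156, p(113)=851376628, p(114)=952050665, p(115)=1064144451, p(116)=1188908248, p(117)=1327710076, p(118)=1482074143, p(119)=1653668665, p(120)=1844349560, p(121)=2056148051, p(122)=2291320912.
Final step: p(123) = p(122) + p(121) - p(118) - p(116) + p(111) + p(108) - p(101) - p(97) + p(88) + p(83) - p(72) - p(66) + p(53) + p(46) - p(31) - p(23) + p(6)
= 2291320912 + 2056148051 - 1482074143 - 1188908248 + 679903203 + 483502844 - 214481126 - 133230930 + 44108109 + 23338469 - 5392783 - 2323520 + 329931 + 105558 - 6842 - 1255 + 11
= 2552338241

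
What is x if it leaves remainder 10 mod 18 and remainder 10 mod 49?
10

Using Chinese Remainder Theorem:
M = 18 × 49 = 882
M1 = 49, M2 = 18
y1 = 49^(-1) mod 18 = 7
y2 = 18^(-1) mod 49 = 30
x = (10×49×7 + 10×18×30) mod 882 = 10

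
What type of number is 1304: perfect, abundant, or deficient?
deficient

Proper divisors of 1304: sum = 1 + 2 + 4 + 8 + 163 + 326 + 652 = 1156
Since 1156 < 1304, 1304 is deficient.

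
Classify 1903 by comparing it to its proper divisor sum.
deficient

Proper divisors of 1903: sum = 1 + 11 + 173 = 185
Since 185 < 1903, 1903 is deficient.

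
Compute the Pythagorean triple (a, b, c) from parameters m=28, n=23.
(255, 1288, 1313)

Euclid's formula: a = m² - n², b = 2mn, c = m² + n²
m = 28, n = 23
a = 28² - 23² = 784 - 529 = 255
b = 2 × 28 × 23 = 1288
c = 28² + 23² = 784 + 529 = 1313
Verification: 255² + 1288² = 65025 + 1658944 = 1723969 = 1313² ✓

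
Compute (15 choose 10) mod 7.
0

Using Lucas' theorem:
Write n=15 and k=10 in base 7:
n in base 7: [2, 1]
k in base 7: [1, 3]
C(15,10) mod 7 = ∏ C(n_i, k_i) mod 7
Digit binomials (mod 7): C(2,1) = 2; C(1,3) = 0 (k_i > n_i)
Product: 2 × 0 = 0 ≡ 0 (mod 7)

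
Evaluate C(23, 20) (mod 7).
0

Using Lucas' theorem:
Write n=23 and k=20 in base 7:
n in base 7: [3, 2]
k in base 7: [2, 6]
C(23,20) mod 7 = ∏ C(n_i, k_i) mod 7
Digit binomials (mod 7): C(3,2) = 3; C(2,6) = 0 (k_i > n_i)
Product: 3 × 0 = 0 ≡ 0 (mod 7)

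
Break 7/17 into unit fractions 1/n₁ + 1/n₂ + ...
1/3 + 1/13 + 1/663

Greedy algorithm:
7/17: ceiling(17/7) = 3, use 1/3
4/51: ceiling(51/4) = 13, use 1/13
1/663: ceiling(663/1) = 663, use 1/663
Result: 7/17 = 1/3 + 1/13 + 1/663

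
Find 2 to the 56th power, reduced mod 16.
0

Repeated squaring. Binary of 56 = 111000.
2^1 ≡ 2 (mod 16); 2^2 ≡ 4 (mod 16); 2^4 ≡ 0 (mod 16); 2^8 ≡ 0 (mod 16); 2^16 ≡ 0 (mod 16); 2^32 ≡ 0 (mod 16)
2^56 = 2^8 × 2^16 × 2^32 ≡ 0 (mod 16)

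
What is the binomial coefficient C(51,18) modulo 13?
10

Using Lucas' theorem:
Write n=51 and k=18 in base 13:
n in base 13: [3, 12]
k in base 13: [1, 5]
C(51,18) mod 13 = ∏ C(n_i, k_i) mod 13
Digit binomials (mod 13): C(3,1) = 3; C(12,5) = 792 ≡ 12
Product: 3 × 12 = 36 ≡ 10 (mod 13)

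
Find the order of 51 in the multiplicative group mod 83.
41

83 is prime, so ord(51) divides φ(83) = 82.
Divisors of 82: 1, 2, 41, 82.
Repeated squaring: 51^1 ≡ 51, 51^2 ≡ 28, 51^4 ≡ 37, 51^8 ≡ 41, 51^16 ≡ 21, 51^32 ≡ 26, 51^64 ≡ 12 (mod 83).
Test 51^d mod 83 for each divisor d in increasing order:
51^1 ≡ 51
51^2 ≡ 28
51^41 = 51^32·51^8·51^1 ≡ 1  ← first divisor giving 1
The order is 41.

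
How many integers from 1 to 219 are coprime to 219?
144

219 = 3 × 73
φ(n) = n × ∏(1 - 1/p) for each prime p dividing n
φ(219) = 219 × (1 - 1/3) × (1 - 1/73) = 144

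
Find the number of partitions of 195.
2580840212973

p(n) counts ways to write n as a sum of positive integers (order ignored).
Euler's pentagonal recurrence: p(k) = p(k-1) + p(k-2) - p(k-5) - p(k-7) + p(k-12) + p(k-15) - ... (offsets j(3j∓1)/2, signs ++--, p(0)=1, p(<0)=0).
DP table for k = 0..194: p(0)=1, p(1)=1, p(2)=2, p(3)=3, p(4)=5, p(5)=7, p(6)=11, p(7)=15, p(8)=22, p(9)=30, p(10)=42, p(11)=56, p(12)=77, p(13)=101, p(14)=135, p(15)=176, p(16)=231, p(17)=297, p(18)=385, p(19)=490, p(20)=627, p(21)=792, p(22)=1002, p(23)=1255, p(24)=1575, p(25)=1958, p(26)=2436, p(27)=3010, p(28)=3718, p(29)=4565, p(30)=5604, p(31)=6842, p(32)=8349, p(33)=10143, p(34)=12310, p(35)=14883, p(36)=17977, p(37)=21637, p(38)=26015, p(39)=31185, p(40)=37338, p(41)=44583, p(42)=53174, p(43)=63261, p(44)=75175, p(45)=89134, p(46)=105558, p(47)=124754, p(48)=147273, p(49)=173525, p(50)=204226, p(51)=239943, p(52)=281589, p(53)=329931, p(54)=386155, p(55)=451276, p(56)=526823, p(57)=614154, p(58)=715220, p(59)=831820, p(60)=966467, p(61)=1121505, p(62)=1300156, p(63)=1505499, p(64)=1741630, p(65)=2012558, p(66)=2323520, p(67)=2679689, p(68)=3087735, p(69)=3554345, p(70)=4087968, p(71)=4697205, p(72)=5392783, p(73)=6185689, p(74)=7089500, p(75)=8118264, p(76)=9289091, p(77)=10619863, p(78)=12132164, p(79)=13848650, p(80)=15796476, p(81)=18004327, p(82)=20506255, p(83)=23338469, p(84)=26543660, p(85)=30167357, p(86)=34262962, p(87)=38887673, p(88)=44108109, p(89)=49995925, p(90)=56634173, p(91)=64112359, p(92)=72533807, p(93)=82010177, p(94)=92669720, p(95)=104651419, p(96)=118114304, p(97)=133230930, p(98)=150198136, p(99)=169229875, p(100)=190569292, p(101)=214481126, p(102)=241265379, p(103)=271248950, p(104)=304801365, p(105)=342325709, p(106)=384276336, p(107)=431149389, p(108)=483502844, p(109)=541946240, p(110)=607163746, p(111)=679903203, p(112)=761002156, p(113)=851376628, p(114)=952050665, p(115)=1064144451, p(116)=1188908248, p(117)=1327710076, p(118)=1482074143, p(119)=1653668665, p(120)=1844349560, p(121)=2056148051, p(122)=2291320912, p(123)=2552338241, p(124)=2841940500, p(125)=3163127352, p(126)=3519222692, p(127)=3913864295, p(128)=4351078600, p(129)=4835271870, p(130)=5371315400, p(131)=5964539504, p(132)=6620830889, p(133)=7346629512, p(134)=8149040695, p(135)=9035836076, p(136)=10015581680, p(137)=11097645016, p(138)=12292341831, p(139)=13610949895, p(140)=15065878135, p(141)=16670689208, p(142)=18440293320, p(143)=20390982757, p(144)=22540654445, p(145)=24908858009, p(146)=27517052599, p(147)=30388671978, p(148)=33549419497, p(149)=37027355200, p(150)=40853235313, p(151)=45060624582, p(152)=49686288421, p(153)=54770336324, p(154)=60356673280, p(155)=66493182097, p(156)=73232243759, p(157)=80630964769, p(158)=88751778802, p(159)=97662728555, p(160)=107438159466, p(161)=118159068427, p(162)=129913904637, p(163)=142798995930, p(164)=156919475295, p(165)=172389800255, p(166)=189334822579, p(167)=207890420102, p(168)=228204732751, p(169)=250438925115, p(170)=274768617130, p(171)=301384802048, p(172)=330495499613, p(173)=362326859895, p(174)=397125074750, p(175)=435157697830, p(176)=476715857290, p(177)=522115831195, p(178)=571701605655, p(179)=625846753120, p(180)=684957390936, p(181)=749474411781, p(182)=819876908323, p(183)=896684817527, p(184)=980462880430, p(185)=1071823774337, p(186)=1171432692373, p(187)=1280011042268, p(188)=1398341745571, p(189)=1527273599625, p(190)=1667727404093, p(191)=1820701100652, p(192)=1987276856363, p(193)=2168627105469, p(194)=2366022741845.
Final step: p(195) = p(194) + p(193) - p(190) - p(188) + p(183) + p(180) - p(173) - p(169) + p(160) + p(155) - p(144) - p(138) + p(125) + p(118) - p(103) - p(95) + p(78) + p(69) - p(50) - p(40) + p(19) + p(8)
= 2366022741845 + 2168627105469 - 1667727404093 - 1398341745571 + 896684817527 + 684957390936 - 362326859895 - 250438925115 + 107438159466 + 66493182097 - 22540654445 - 12292341831 + 3163127352 + 1482074143 - 271248950 - 104651419 + 12132164 + 3554345 - 204226 - 37338 + 490 + 22
= 2580840212973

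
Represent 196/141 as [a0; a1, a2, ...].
[1; 2, 1, 1, 3, 2, 3]

Euclidean algorithm steps:
196 = 1 × 141 + 55
141 = 2 × 55 + 31
55 = 1 × 31 + 24
31 = 1 × 24 + 7
24 = 3 × 7 + 3
7 = 2 × 3 + 1
3 = 3 × 1 + 0
Continued fraction: [1; 2, 1, 1, 3, 2, 3]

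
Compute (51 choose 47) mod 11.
2

Using Lucas' theorem:
Write n=51 and k=47 in base 11:
n in base 11: [4, 7]
k in base 11: [4, 3]
C(51,47) mod 11 = ∏ C(n_i, k_i) mod 11
Digit binomials (mod 11): C(4,4) = 1; C(7,3) = 35 ≡ 2
Product: 1 × 2 = 2 ≡ 2 (mod 11)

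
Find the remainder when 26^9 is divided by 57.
20

Repeated squaring. Binary of 9 = 1001.
26^1 ≡ 26 (mod 57); 26^2 ≡ 49 (mod 57); 26^4 ≡ 7 (mod 57); 26^8 ≡ 49 (mod 57)
26^9 = 26^1 × 26^8 ≡ 20 (mod 57)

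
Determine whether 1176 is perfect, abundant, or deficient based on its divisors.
abundant

Proper divisors of 1176: sum = 1 + 2 + 3 + 4 + 6 + 7 + 8 + 12 + ... + 196 + 294 + 392 + 588 (23 divisors) = 2244
Since 2244 > 1176, 1176 is abundant.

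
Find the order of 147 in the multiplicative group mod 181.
90

181 is prime, so ord(147) divides φ(181) = 180.
Divisors of 180: 1, 2, 3, 4, 5, 6, 9, 10, 12, 15, 18, 20, 30, 36, 45, 60, 90, 180.
Repeated squaring: 147^1 ≡ 147, 147^2 ≡ 70, 147^4 ≡ 13, 147^8 ≡ 169, 147^16 ≡ 144, 147^32 ≡ 102, 147^64 ≡ 87, 147^128 ≡ 148 (mod 181).
Test 147^d mod 181 for each divisor d in increasing order:
147^1 ≡ 147
147^2 ≡ 70
147^3 = 147^2·147^1 ≡ 154
147^4 ≡ 13
147^5 = 147^4·147^1 ≡ 101
147^6 = 147^4·147^2 ≡ 5
147^9 = 147^8·147^1 ≡ 46
147^10 = 147^8·147^2 ≡ 65
147^12 = 147^8·147^4 ≡ 25
147^15 = 147^8·147^4·147^2·147^1 ≡ 49
147^18 = 147^16·147^2 ≡ 125
147^20 = 147^16·147^4 ≡ 62
147^30 = 147^16·147^8·147^4·147^2 ≡ 48
147^36 = 147^32·147^4 ≡ 59
147^45 = 147^32·147^8·147^4·147^1 ≡ 180
147^60 = 147^32·147^16·147^8·147^4 ≡ 132
147^90 = 147^64·147^16·147^8·147^2 ≡ 1  ← first divisor giving 1
The order is 90.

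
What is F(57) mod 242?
68

Matrix identity: Q^n = [[F_(n+1), F_n], [F_n, F_(n-1)]] with Q = [[1,1],[1,0]].
n = 57 = 111001₂. Square-and-multiply, entries mod 242:
Q^1 = [[1,1],[1,0]]
Q^3 = (Q^1)²·Q = [[3,2],[2,1]]
Q^7 = (Q^3)²·Q = [[21,13],[13,8]]
Q^14 = (Q^7)² = [[126,135],[135,233]]
Q^28 = (Q^14)² = [[221,65],[65,156]]
Q^57 = (Q^28)²·Q = [[131,68],[68,63]]
F_57 mod 242 = Q^57[0][1] = 68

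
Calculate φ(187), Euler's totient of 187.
160

187 = 11 × 17
φ(n) = n × ∏(1 - 1/p) for each prime p dividing n
φ(187) = 187 × (1 - 1/11) × (1 - 1/17) = 160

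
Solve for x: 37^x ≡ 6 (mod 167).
92

Baby-step giant-step with step n = ⌈√167⌉ = 13.
Baby steps 37^j mod 167 (j:value) for j=0..12: 0:1, 1:37, 2:33, 3:52, 4:87, 5:46, 6:32, 7:15, 8:54, 9:161, 10:112, 11:136, 12:22.
Giant-step multiplier: 37^(-13) ≡ 37^(166-13) = 37^153 ≡ 159 (mod 167).
Giant steps γ_i = 6·159^i mod 167: γ_0=6, γ_1=119, γ_2=50, γ_3=101, γ_4=27, γ_5=118, γ_6=58, γ_7=37 (in table at j=1).
x = i·n + j = 7·13 + 1 = 92.
Check: 37^92 ≡ 6 (mod 167).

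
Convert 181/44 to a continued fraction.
[4; 8, 1, 4]

Euclidean algorithm steps:
181 = 4 × 44 + 5
44 = 8 × 5 + 4
5 = 1 × 4 + 1
4 = 4 × 1 + 0
Continued fraction: [4; 8, 1, 4]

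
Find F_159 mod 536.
450

Matrix identity: Q^n = [[F_(n+1), F_n], [F_n, F_(n-1)]] with Q = [[1,1],[1,0]].
n = 159 = 10011111₂. Square-and-multiply, entries mod 536:
Q^1 = [[1,1],[1,0]]
Q^2 = (Q^1)² = [[2,1],[1,1]]
Q^4 = (Q^2)² = [[5,3],[3,2]]
Q^9 = (Q^4)²·Q = [[55,34],[34,21]]
Q^19 = (Q^9)²·Q = [[333,429],[429,440]]
Q^39 = (Q^19)²·Q = [[499,130],[130,369]]
Q^79 = (Q^39)²·Q = [[325,45],[45,280]]
Q^159 = (Q^79)²·Q = [[339,450],[450,425]]
F_159 mod 536 = Q^159[0][1] = 450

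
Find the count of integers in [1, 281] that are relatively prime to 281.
280

281 = 281
φ(n) = n × ∏(1 - 1/p) for each prime p dividing n
φ(281) = 281 × (1 - 1/281) = 280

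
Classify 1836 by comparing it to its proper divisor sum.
abundant

Proper divisors of 1836: sum = 1 + 2 + 3 + 4 + 6 + 9 + 12 + 17 + ... + 306 + 459 + 612 + 918 (23 divisors) = 3204
Since 3204 > 1836, 1836 is abundant.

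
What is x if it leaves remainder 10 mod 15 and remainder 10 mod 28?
10

Using Chinese Remainder Theorem:
M = 15 × 28 = 420
M1 = 28, M2 = 15
y1 = 28^(-1) mod 15 = 7
y2 = 15^(-1) mod 28 = 15
x = (10×28×7 + 10×15×15) mod 420 = 10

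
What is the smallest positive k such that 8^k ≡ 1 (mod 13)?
4

13 is prime, so ord(8) divides φ(13) = 12.
Divisors of 12: 1, 2, 3, 4, 6, 12.
Repeated squaring: 8^1 ≡ 8, 8^2 ≡ 12, 8^4 ≡ 1, 8^8 ≡ 1 (mod 13).
Test 8^d mod 13 for each divisor d in increasing order:
8^1 ≡ 8
8^2 ≡ 12
8^3 = 8^2·8^1 ≡ 5
8^4 ≡ 1  ← first divisor giving 1
The order is 4.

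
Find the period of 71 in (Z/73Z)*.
18

73 is prime, so ord(71) divides φ(73) = 72.
Divisors of 72: 1, 2, 3, 4, 6, 8, 9, 12, 18, 24, 36, 72.
Repeated squaring: 71^1 ≡ 71, 71^2 ≡ 4, 71^4 ≡ 16, 71^8 ≡ 37, 71^16 ≡ 55, 71^32 ≡ 32, 71^64 ≡ 2 (mod 73).
Test 71^d mod 73 for each divisor d in increasing order:
71^1 ≡ 71
71^2 ≡ 4
71^3 = 71^2·71^1 ≡ 65
71^4 ≡ 16
71^6 = 71^4·71^2 ≡ 64
71^8 ≡ 37
71^9 = 71^8·71^1 ≡ 72
71^12 = 71^8·71^4 ≡ 8
71^18 = 71^16·71^2 ≡ 1  ← first divisor giving 1
The order is 18.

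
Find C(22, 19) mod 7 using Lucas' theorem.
0

Using Lucas' theorem:
Write n=22 and k=19 in base 7:
n in base 7: [3, 1]
k in base 7: [2, 5]
C(22,19) mod 7 = ∏ C(n_i, k_i) mod 7
Digit binomials (mod 7): C(3,2) = 3; C(1,5) = 0 (k_i > n_i)
Product: 3 × 0 = 0 ≡ 0 (mod 7)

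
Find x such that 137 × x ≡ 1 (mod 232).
105

gcd(137, 232) = 1, so the inverse exists.
Extended Euclidean algorithm on (232, 137):
232 = 1 × 137 + 95  ⟹  95 = (1)·232 + (-1)·137
137 = 1 × 95 + 42  ⟹  42 = (-1)·232 + (2)·137
95 = 2 × 42 + 11  ⟹  11 = (3)·232 + (-5)·137
42 = 3 × 11 + 9  ⟹  9 = (-10)·232 + (17)·137
11 = 1 × 9 + 2  ⟹  2 = (13)·232 + (-22)·137
9 = 4 × 2 + 1  ⟹  1 = (-62)·232 + (105)·137
So (105)·137 ≡ 1 (mod 232), i.e. 137^(-1) ≡ 105 (mod 232).
Check: 137 × 105 = 14385 ≡ 1 (mod 232)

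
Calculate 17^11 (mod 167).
142

Repeated squaring. Binary of 11 = 1011.
17^1 ≡ 17 (mod 167); 17^2 ≡ 122 (mod 167); 17^4 ≡ 21 (mod 167); 17^8 ≡ 107 (mod 167)
17^11 = 17^1 × 17^2 × 17^8 ≡ 142 (mod 167)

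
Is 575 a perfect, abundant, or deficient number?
deficient

Proper divisors of 575: sum = 1 + 5 + 23 + 25 + 115 = 169
Since 169 < 575, 575 is deficient.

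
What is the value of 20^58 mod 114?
58

Repeated squaring. Binary of 58 = 111010.
20^1 ≡ 20 (mod 114); 20^2 ≡ 58 (mod 114); 20^4 ≡ 58 (mod 114); 20^8 ≡ 58 (mod 114); 20^16 ≡ 58 (mod 114); 20^32 ≡ 58 (mod 114)
20^58 = 20^2 × 20^8 × 20^16 × 20^32 ≡ 58 (mod 114)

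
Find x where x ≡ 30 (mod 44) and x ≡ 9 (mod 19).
294

Using Chinese Remainder Theorem:
M = 44 × 19 = 836
M1 = 19, M2 = 44
y1 = 19^(-1) mod 44 = 7
y2 = 44^(-1) mod 19 = 16
x = (30×19×7 + 9×44×16) mod 836 = 294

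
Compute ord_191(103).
95

191 is prime, so ord(103) divides φ(191) = 190.
Divisors of 190: 1, 2, 5, 10, 19, 38, 95, 190.
Repeated squaring: 103^1 ≡ 103, 103^2 ≡ 104, 103^4 ≡ 120, 103^8 ≡ 75, 103^16 ≡ 86, 103^32 ≡ 138, 103^64 ≡ 135, 103^128 ≡ 80 (mod 191).
Test 103^d mod 191 for each divisor d in increasing order:
103^1 ≡ 103
103^2 ≡ 104
103^5 = 103^4·103^1 ≡ 136
103^10 = 103^8·103^2 ≡ 160
103^19 = 103^16·103^2·103^1 ≡ 39
103^38 = 103^32·103^4·103^2 ≡ 184
103^95 = 103^64·103^16·103^8·103^4·103^2·103^1 ≡ 1  ← first divisor giving 1
The order is 95.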